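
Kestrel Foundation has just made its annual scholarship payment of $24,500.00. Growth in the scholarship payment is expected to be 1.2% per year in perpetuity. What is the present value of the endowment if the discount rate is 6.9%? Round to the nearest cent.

$434982.46

D₁ = D₀ × (1 + g) = $24,500.00 × 1.012 = $24,794.0000
Growing perpetuity: P = D₁ / (r − g) = $24,794.0000 / (0.069 − 0.012) = $434,982.46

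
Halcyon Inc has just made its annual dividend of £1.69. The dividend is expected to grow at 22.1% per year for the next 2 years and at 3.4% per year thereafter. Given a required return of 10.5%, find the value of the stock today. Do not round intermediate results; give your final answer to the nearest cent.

D_1 = 2.06349
D_2 = 2.51952
Terminal value at year 2: TV = D_2×(1+g_2)/(r−g_2) = 2.60519/0.071 = 36.69275
P_0 = D_1/(1+r)^1 + D_2/(1+r)^2 + TV/(1+r)^2
    = 1.86741 + 2.06345 + 30.05077 = 33.98163

£33.98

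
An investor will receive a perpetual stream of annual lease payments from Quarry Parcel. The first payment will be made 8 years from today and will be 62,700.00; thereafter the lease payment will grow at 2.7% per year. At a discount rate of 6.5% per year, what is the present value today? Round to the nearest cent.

1061785.25

Value at end of year 7: C₁ / (r − g) = 62,700.00 / (0.065 − 0.027) = 1,650,000.0000
Discount to today: PV = 1,650,000.0000 / (1 + 0.065)^7 = 1,650,000.0000 / 1.553987 = 1,061,785.25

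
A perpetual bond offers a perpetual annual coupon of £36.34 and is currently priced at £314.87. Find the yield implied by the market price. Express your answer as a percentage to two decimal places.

11.54%

P = C/r ⇒ r = C/P = £36.34/£314.87 = 0.115413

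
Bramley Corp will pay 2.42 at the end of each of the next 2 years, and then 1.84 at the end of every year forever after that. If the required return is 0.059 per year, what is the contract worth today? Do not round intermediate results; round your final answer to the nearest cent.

PV of 2-year annuity: 2.42 × [1 − (1+0.059)^−2] / 0.059 = 4.44304
Perpetuity value at year 2: 1.84 / 0.059 = 31.18644
PV of perpetuity: 31.18644 / (1+0.059)^2 = 27.80826
Total PV = 4.44304 + 27.80826 = 32.25130

32.25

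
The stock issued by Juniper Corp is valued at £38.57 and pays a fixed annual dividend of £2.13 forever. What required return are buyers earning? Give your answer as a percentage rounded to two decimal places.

5.52%

P = C/r ⇒ r = C/P = £2.13/£38.57 = 0.055224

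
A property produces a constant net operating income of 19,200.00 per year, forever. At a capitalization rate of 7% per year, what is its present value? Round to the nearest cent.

Level perpetuity: PV = C / r = 19,200.00 / 0.07 = 274,285.71

274285.71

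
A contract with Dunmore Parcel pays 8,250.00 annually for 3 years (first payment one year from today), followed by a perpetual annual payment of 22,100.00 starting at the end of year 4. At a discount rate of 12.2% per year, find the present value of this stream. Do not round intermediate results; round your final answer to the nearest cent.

PV of 3-year annuity: 8,250.00 × [1 − (1+0.122)^−3] / 0.122 = 19747.20560
Perpetuity value at year 3: 22,100.00 / 0.122 = 181147.54098
PV of perpetuity: 181147.54098 / (1+0.122)^3 = 128248.96598
Total PV = 19747.20560 + 128248.96598 = 147996.17158

147996.17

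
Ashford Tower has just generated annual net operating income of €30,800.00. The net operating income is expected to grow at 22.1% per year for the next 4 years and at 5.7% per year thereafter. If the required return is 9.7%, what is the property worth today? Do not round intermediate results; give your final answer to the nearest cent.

€1411291.09

D_1 = 37606.80000
D_2 = 45917.90280
D_3 = 56065.75932
D_4 = 68456.29213
Terminal value at year 4: TV = D_4×(1+g_2)/(r−g_2) = 72358.30078/0.04 = 1808957.51949
P_0 = D_1/(1+r)^1 + D_2/(1+r)^2 + D_3/(1+r)^3 + D_4/(1+r)^4 + TV/(1+r)^4
    = 34281.49499 + 38156.52268 + 42469.56626 + 47270.13711 + 1249113.37307 = 1411291.09410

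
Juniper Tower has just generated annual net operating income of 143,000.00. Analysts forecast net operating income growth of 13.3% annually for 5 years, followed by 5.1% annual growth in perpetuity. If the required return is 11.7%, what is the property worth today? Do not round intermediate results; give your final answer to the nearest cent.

3191316.27

D_1 = 162019.00000
D_2 = 183567.52700
D_3 = 207982.00809
D_4 = 235643.61517
D_5 = 266984.21598
Terminal value at year 5: TV = D_5×(1+g_2)/(r−g_2) = 280600.41100/0.066 = 4251521.37878
P_0 = D_1/(1+r)^1 + D_2/(1+r)^2 + D_3/(1+r)^3 + D_4/(1+r)^4 + D_5/(1+r)^5 + TV/(1+r)^5
    = 145048.34378 + 147126.02820 + 149233.47355 + 151371.10611 + 153539.35830 + 2444997.96330 = 3191316.27325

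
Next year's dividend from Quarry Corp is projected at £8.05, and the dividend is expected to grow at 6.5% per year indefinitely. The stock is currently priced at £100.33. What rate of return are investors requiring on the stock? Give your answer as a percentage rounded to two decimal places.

P = D₁/(r − g) ⇒ r = D₁/P + g = £8.0500/£100.33 + 0.065 = 0.080235 + 0.065 = 0.145235

14.52%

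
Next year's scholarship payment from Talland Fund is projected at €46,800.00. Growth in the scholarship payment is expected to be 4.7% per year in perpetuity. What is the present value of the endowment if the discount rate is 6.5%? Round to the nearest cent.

€2600000.00

Growing perpetuity: P = D₁ / (r − g) = €46,800.0000 / (0.065 − 0.047) = €2,600,000.00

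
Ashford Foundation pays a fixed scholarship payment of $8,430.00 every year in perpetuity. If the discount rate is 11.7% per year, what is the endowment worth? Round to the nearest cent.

Level perpetuity: PV = C / r = $8,430.00 / 0.117 = $72,051.28

$72051.28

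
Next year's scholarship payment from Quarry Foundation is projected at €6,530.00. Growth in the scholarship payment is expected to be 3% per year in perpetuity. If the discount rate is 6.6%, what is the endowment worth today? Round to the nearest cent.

Growing perpetuity: P = D₁ / (r − g) = €6,530.0000 / (0.066 − 0.03) = €181,388.89

€181388.89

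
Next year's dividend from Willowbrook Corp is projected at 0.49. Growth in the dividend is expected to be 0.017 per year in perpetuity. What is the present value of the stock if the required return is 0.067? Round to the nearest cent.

9.80

Growing perpetuity: P = D₁ / (r − g) = 0.4900 / (0.067 − 0.017) = 9.80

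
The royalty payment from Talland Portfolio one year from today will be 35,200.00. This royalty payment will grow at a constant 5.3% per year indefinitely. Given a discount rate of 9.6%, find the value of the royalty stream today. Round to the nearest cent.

Growing perpetuity: P = D₁ / (r − g) = 35,200.0000 / (0.096 − 0.053) = 818,604.65

818604.65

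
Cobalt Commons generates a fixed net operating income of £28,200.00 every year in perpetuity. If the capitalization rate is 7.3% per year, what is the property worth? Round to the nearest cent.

Level perpetuity: PV = C / r = £28,200.00 / 0.073 = £386,301.37

£386301.37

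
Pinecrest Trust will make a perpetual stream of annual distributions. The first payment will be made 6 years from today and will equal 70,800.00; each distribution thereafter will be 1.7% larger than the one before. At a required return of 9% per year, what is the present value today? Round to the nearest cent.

Value at end of year 5: C₁ / (r − g) = 70,800.00 / (0.09 − 0.017) = 969,863.0137
Discount to today: PV = 969,863.0137 / (1 + 0.09)^5 = 969,863.0137 / 1.538624 = 630,344.41

630344.41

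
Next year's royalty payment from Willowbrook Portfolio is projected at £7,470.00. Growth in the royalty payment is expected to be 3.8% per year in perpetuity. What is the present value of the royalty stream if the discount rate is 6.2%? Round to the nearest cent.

£311250.00

Growing perpetuity: P = D₁ / (r − g) = £7,470.0000 / (0.062 − 0.038) = £311,250.00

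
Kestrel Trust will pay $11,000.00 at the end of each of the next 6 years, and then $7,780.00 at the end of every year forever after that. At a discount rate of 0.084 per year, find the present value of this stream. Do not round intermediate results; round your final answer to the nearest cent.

$107325.80

PV of 6-year annuity: $11,000.00 × [1 − (1+0.084)^−6] / 0.084 = 50240.45588
Perpetuity value at year 6: $7,780.00 / 0.084 = 92619.04762
PV of perpetuity: 92619.04762 / (1+0.084)^6 = 57085.34337
Total PV = 50240.45588 + 57085.34337 = 107325.79925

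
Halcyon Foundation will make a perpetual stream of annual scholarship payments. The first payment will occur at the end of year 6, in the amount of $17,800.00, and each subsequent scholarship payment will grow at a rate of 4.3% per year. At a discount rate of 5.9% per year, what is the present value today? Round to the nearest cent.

$835257.18

Value at end of year 5: C₁ / (r − g) = $17,800.00 / (0.059 − 0.043) = $1,112,500.0000
Discount to today: PV = $1,112,500.0000 / (1 + 0.059)^5 = $1,112,500.0000 / 1.331925 = $835,257.18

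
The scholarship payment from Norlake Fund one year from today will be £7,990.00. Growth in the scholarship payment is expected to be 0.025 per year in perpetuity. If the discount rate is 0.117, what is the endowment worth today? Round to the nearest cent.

£86847.83

Growing perpetuity: P = D₁ / (r − g) = £7,990.0000 / (0.117 − 0.025) = £86,847.83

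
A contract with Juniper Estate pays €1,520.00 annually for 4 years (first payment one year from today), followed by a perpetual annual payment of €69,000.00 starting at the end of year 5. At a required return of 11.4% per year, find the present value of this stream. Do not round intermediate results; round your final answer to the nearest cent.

PV of 4-year annuity: €1,520.00 × [1 − (1+0.114)^−4] / 0.114 = 4675.72423
Perpetuity value at year 4: €69,000.00 / 0.114 = 605263.15789
PV of perpetuity: 605263.15789 / (1+0.114)^4 = 393009.88694
Total PV = 4675.72423 + 393009.88694 = 397685.61117

€397685.61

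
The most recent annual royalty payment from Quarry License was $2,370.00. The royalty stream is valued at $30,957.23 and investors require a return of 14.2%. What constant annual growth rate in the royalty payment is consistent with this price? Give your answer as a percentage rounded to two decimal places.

P = D₀(1+g)/(r−g) ⇒ P(r−g) = D₀(1+g) ⇒ g(P+D₀) = P·r − D₀
g = (P·r − D₀)/(P + D₀) = ($30,957.23×0.142 − $2,370.00) / ($30,957.23 + $2,370.00) = 0.060789

6.08%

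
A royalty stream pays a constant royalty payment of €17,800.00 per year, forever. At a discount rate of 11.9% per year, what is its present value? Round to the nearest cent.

€149579.83

Level perpetuity: PV = C / r = €17,800.00 / 0.119 = €149,579.83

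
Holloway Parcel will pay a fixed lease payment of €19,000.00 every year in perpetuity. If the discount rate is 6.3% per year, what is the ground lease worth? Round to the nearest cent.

€301587.30

Level perpetuity: PV = C / r = €19,000.00 / 0.063 = €301,587.30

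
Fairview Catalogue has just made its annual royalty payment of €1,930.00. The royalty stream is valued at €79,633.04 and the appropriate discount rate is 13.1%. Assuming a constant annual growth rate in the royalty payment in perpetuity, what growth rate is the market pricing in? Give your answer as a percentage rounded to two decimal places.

10.42%

P = D₀(1+g)/(r−g) ⇒ P(r−g) = D₀(1+g) ⇒ g(P+D₀) = P·r − D₀
g = (P·r − D₀)/(P + D₀) = (€79,633.04×0.131 − €1,930.00) / (€79,633.04 + €1,930.00) = 0.104238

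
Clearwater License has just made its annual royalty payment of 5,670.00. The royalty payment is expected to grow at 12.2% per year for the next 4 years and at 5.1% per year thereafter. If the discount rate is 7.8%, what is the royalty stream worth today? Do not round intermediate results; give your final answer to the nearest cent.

284101.80

D_1 = 6361.74000
D_2 = 7137.87228
D_3 = 8008.69270
D_4 = 8985.75321
Terminal value at year 4: TV = D_4×(1+g_2)/(r−g_2) = 9444.02662/0.027 = 349778.76374
P_0 = D_1/(1+r)^1 + D_2/(1+r)^2 + D_3/(1+r)^3 + D_4/(1+r)^4 + TV/(1+r)^4
    = 5901.42857 + 6142.30321 + 6393.00946 + 6653.94862 + 259011.11117 = 284101.80104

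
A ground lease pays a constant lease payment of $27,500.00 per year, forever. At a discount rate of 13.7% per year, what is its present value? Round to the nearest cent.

Level perpetuity: PV = C / r = $27,500.00 / 0.137 = $200,729.93

$200729.93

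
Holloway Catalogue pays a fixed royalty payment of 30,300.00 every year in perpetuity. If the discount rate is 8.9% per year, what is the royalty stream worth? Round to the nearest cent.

340449.44

Level perpetuity: PV = C / r = 30,300.00 / 0.089 = 340,449.44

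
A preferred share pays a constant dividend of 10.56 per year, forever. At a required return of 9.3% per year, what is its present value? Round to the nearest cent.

113.55

Level perpetuity: PV = C / r = 10.56 / 0.093 = 113.55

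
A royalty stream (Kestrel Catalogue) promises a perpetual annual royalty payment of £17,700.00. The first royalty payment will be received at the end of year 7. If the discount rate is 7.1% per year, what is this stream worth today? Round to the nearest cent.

£165187.85

Value at end of year 6: C / r = £17,700.00 / 0.071 = £249,295.7746
Discount to today: PV = £249,295.7746 / (1 + 0.071)^6 = £249,295.7746 / 1.509165 = £165,187.85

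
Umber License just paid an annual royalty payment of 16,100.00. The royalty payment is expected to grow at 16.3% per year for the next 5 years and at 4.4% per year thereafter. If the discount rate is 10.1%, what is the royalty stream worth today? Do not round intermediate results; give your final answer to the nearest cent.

D_1 = 18724.30000
D_2 = 21776.36090
D_3 = 25325.90773
D_4 = 29454.03069
D_5 = 34255.03769
Terminal value at year 5: TV = D_5×(1+g_2)/(r−g_2) = 35762.25935/0.057 = 627408.05871
P_0 = D_1/(1+r)^1 + D_2/(1+r)^2 + D_3/(1+r)^3 + D_4/(1+r)^4 + D_5/(1+r)^5 + TV/(1+r)^5
    = 17006.63034 + 17964.31524 + 18975.92972 + 20044.51069 + 21173.26606 + 387805.08361 = 482969.73566

482969.74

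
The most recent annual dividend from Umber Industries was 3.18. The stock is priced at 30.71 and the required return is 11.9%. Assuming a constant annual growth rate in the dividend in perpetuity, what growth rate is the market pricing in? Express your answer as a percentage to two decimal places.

P = D₀(1+g)/(r−g) ⇒ P(r−g) = D₀(1+g) ⇒ g(P+D₀) = P·r − D₀
g = (P·r − D₀)/(P + D₀) = (30.71×0.119 − 3.18) / (30.71 + 3.18) = 0.014001

1.40%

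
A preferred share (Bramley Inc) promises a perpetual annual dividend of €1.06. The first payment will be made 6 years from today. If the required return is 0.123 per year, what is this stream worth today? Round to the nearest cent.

Value at end of year 5: C / r = €1.06 / 0.123 = €8.6179
Discount to today: PV = €8.6179 / (1 + 0.123)^5 = €8.6179 / 1.786071 = €4.83

€4.83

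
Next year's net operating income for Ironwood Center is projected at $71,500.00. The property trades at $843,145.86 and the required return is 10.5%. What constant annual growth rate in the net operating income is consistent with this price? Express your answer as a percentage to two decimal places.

2.02%

P = D₁/(r−g) ⇒ g = r − D₁/P = 0.105 − $71,500.00/$843,145.86 = 0.020199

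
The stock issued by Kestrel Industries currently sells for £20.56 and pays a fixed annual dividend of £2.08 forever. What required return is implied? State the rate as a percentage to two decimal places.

P = C/r ⇒ r = C/P = £2.08/£20.56 = 0.101167

10.12%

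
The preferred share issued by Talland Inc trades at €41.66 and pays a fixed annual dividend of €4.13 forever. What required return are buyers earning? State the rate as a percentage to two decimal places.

P = C/r ⇒ r = C/P = €4.13/€41.66 = 0.099136

9.91%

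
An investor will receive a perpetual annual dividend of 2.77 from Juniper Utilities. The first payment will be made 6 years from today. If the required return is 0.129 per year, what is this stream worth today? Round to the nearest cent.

11.71

Value at end of year 5: C / r = 2.77 / 0.129 = 21.4729
Discount to today: PV = 21.4729 / (1 + 0.129)^5 = 21.4729 / 1.834297 = 11.71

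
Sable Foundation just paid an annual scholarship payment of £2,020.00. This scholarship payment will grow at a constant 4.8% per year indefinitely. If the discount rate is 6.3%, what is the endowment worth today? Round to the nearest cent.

£141130.67

D₁ = D₀ × (1 + g) = £2,020.00 × 1.048 = £2,116.9600
Growing perpetuity: P = D₁ / (r − g) = £2,116.9600 / (0.063 − 0.048) = £141,130.67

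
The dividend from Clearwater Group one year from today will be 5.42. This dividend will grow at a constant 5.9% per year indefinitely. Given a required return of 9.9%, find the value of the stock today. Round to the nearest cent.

Growing perpetuity: P = D₁ / (r − g) = 5.4200 / (0.099 − 0.059) = 135.50

135.50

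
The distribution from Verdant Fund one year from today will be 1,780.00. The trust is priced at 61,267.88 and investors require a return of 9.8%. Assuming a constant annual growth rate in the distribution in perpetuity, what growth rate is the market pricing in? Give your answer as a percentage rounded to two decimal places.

6.89%

P = D₁/(r−g) ⇒ g = r − D₁/P = 0.098 − 1,780.00/61,267.88 = 0.068947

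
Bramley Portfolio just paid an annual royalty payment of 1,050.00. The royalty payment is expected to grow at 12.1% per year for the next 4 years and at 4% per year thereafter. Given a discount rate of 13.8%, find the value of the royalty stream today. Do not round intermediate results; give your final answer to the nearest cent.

14537.27

D_1 = 1177.05000
D_2 = 1319.47305
D_3 = 1479.12929
D_4 = 1658.10393
Terminal value at year 4: TV = D_4×(1+g_2)/(r−g_2) = 1724.42809/0.098 = 17596.20500
P_0 = D_1/(1+r)^1 + D_2/(1+r)^2 + D_3/(1+r)^3 + D_4/(1+r)^4 + TV/(1+r)^4
    = 1034.31459 + 1018.86349 + 1003.64321 + 988.65030 + 10491.79907 = 14537.27066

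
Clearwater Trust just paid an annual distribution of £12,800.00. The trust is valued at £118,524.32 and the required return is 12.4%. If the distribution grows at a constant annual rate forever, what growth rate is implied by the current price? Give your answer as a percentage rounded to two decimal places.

1.44%

P = D₀(1+g)/(r−g) ⇒ P(r−g) = D₀(1+g) ⇒ g(P+D₀) = P·r − D₀
g = (P·r − D₀)/(P + D₀) = (£118,524.32×0.124 − £12,800.00) / (£118,524.32 + £12,800.00) = 0.014445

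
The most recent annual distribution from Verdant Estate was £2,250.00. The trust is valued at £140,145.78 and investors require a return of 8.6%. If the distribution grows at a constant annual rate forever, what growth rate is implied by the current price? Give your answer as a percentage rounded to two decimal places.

6.88%

P = D₀(1+g)/(r−g) ⇒ P(r−g) = D₀(1+g) ⇒ g(P+D₀) = P·r − D₀
g = (P·r − D₀)/(P + D₀) = (£140,145.78×0.086 − £2,250.00) / (£140,145.78 + £2,250.00) = 0.068840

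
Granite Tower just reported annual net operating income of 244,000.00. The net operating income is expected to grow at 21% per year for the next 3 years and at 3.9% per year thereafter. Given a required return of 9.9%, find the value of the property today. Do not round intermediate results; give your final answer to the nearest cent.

6529268.67

D_1 = 295240.00000
D_2 = 357240.40000
D_3 = 432260.88400
Terminal value at year 3: TV = D_3×(1+g_2)/(r−g_2) = 449119.05848/0.06 = 7485317.64127
P_0 = D_1/(1+r)^1 + D_2/(1+r)^2 + D_3/(1+r)^3 + TV/(1+r)^3
    = 268644.22202 + 295777.53289 + 325651.33284 + 5639195.58040 = 6529268.66816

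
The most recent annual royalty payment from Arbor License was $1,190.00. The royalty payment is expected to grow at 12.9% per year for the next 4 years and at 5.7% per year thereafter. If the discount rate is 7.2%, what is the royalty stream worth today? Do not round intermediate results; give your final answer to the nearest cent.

D_1 = 1343.51000
D_2 = 1516.82279
D_3 = 1712.49293
D_4 = 1933.40452
Terminal value at year 4: TV = D_4×(1+g_2)/(r−g_2) = 2043.60858/0.015 = 136240.57169
P_0 = D_1/(1+r)^1 + D_2/(1+r)^2 + D_3/(1+r)^3 + D_4/(1+r)^4 + TV/(1+r)^4
    = 1253.27425 + 1319.91290 + 1390.09484 + 1464.00846 + 103163.79646 = 108591.08692

$108591.09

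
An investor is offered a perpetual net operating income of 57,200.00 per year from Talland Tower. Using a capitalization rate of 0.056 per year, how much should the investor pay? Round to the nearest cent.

Level perpetuity: PV = C / r = 57,200.00 / 0.056 = 1,021,428.57

1021428.57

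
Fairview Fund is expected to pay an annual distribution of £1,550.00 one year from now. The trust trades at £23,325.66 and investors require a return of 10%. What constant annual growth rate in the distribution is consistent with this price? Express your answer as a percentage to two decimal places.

3.35%

P = D₁/(r−g) ⇒ g = r − D₁/P = 0.1 − £1,550.00/£23,325.66 = 0.033550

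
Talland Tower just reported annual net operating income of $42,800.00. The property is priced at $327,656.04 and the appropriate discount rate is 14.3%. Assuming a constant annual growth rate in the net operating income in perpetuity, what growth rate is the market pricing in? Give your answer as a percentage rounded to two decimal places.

1.09%

P = D₀(1+g)/(r−g) ⇒ P(r−g) = D₀(1+g) ⇒ g(P+D₀) = P·r − D₀
g = (P·r − D₀)/(P + D₀) = ($327,656.04×0.143 − $42,800.00) / ($327,656.04 + $42,800.00) = 0.010945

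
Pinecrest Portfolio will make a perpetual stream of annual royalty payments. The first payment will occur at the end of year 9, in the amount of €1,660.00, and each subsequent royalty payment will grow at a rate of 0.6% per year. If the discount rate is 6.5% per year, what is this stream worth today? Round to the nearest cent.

€17000.40

Value at end of year 8: C₁ / (r − g) = €1,660.00 / (0.065 − 0.006) = €28,135.5932
Discount to today: PV = €28,135.5932 / (1 + 0.065)^8 = €28,135.5932 / 1.654996 = €17,000.40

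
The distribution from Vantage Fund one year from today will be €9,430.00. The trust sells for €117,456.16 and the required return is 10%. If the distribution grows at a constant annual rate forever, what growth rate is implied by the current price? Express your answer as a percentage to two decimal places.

1.97%

P = D₁/(r−g) ⇒ g = r − D₁/P = 0.1 − €9,430.00/€117,456.16 = 0.019715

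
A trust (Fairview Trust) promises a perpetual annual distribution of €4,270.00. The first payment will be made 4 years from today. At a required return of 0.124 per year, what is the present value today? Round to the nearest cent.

Value at end of year 3: C / r = €4,270.00 / 0.124 = €34,435.4839
Discount to today: PV = €34,435.4839 / (1 + 0.124)^3 = €34,435.4839 / 1.420035 = €24,249.75

€24249.75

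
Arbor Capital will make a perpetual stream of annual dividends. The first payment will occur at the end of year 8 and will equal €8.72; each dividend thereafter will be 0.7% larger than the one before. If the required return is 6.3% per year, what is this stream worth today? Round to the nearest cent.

€101.53

Value at end of year 7: C₁ / (r − g) = €8.72 / (0.063 − 0.007) = €155.7143
Discount to today: PV = €155.7143 / (1 + 0.063)^7 = €155.7143 / 1.533673 = €101.53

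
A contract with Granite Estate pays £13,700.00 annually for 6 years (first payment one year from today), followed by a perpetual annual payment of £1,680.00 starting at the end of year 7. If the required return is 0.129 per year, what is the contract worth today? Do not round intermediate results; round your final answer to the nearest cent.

PV of 6-year annuity: £13,700.00 × [1 − (1+0.129)^−6] / 0.129 = 54919.28459
Perpetuity value at year 6: £1,680.00 / 0.129 = 13023.25581
PV of perpetuity: 13023.25581 / (1+0.129)^6 = 6288.62821
Total PV = 54919.28459 + 6288.62821 = 61207.91280

£61207.91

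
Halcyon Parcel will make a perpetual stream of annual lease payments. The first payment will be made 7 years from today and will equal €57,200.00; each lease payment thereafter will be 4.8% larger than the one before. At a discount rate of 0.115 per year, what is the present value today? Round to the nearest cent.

Value at end of year 6: C₁ / (r − g) = €57,200.00 / (0.115 − 0.048) = €853,731.3433
Discount to today: PV = €853,731.3433 / (1 + 0.115)^6 = €853,731.3433 / 1.921539 = €444,295.61

€444295.61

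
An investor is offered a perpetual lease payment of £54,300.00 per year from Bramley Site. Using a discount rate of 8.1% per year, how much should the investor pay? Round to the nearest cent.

£670370.37

Level perpetuity: PV = C / r = £54,300.00 / 0.081 = £670,370.37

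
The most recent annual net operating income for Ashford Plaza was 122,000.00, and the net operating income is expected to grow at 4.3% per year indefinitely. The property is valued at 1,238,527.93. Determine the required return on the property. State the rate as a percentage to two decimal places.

14.57%

D₁ = 122,000.00 × 1.043 = 127,246.0000
P = D₁/(r − g) ⇒ r = D₁/P + g = 127,246.0000/1,238,527.93 + 0.043 = 0.102740 + 0.043 = 0.145740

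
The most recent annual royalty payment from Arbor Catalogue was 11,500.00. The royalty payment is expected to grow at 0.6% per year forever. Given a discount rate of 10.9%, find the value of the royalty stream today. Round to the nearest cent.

D₁ = D₀ × (1 + g) = 11,500.00 × 1.006 = 11,569.0000
Growing perpetuity: P = D₁ / (r − g) = 11,569.0000 / (0.109 − 0.006) = 112,320.39

112320.39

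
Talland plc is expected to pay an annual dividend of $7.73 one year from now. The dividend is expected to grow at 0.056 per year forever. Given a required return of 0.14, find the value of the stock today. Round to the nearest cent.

Growing perpetuity: P = D₁ / (r − g) = $7.7300 / (0.14 − 0.056) = $92.02

$92.02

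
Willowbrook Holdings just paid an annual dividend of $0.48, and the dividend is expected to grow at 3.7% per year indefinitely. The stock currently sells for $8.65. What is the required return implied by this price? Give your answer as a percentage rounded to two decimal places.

D₁ = $0.48 × 1.037 = $0.4978
P = D₁/(r − g) ⇒ r = D₁/P + g = $0.4978/$8.65 + 0.037 = 0.057545 + 0.037 = 0.094545

9.45%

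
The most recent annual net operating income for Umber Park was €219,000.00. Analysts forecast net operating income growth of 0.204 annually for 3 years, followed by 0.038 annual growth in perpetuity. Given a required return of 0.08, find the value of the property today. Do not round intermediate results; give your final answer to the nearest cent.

€8318694.47

D_1 = 263676.00000
D_2 = 317465.90400
D_3 = 382228.94842
Terminal value at year 3: TV = D_3×(1+g_2)/(r−g_2) = 396753.64846/0.042 = 9446515.43942
P_0 = D_1/(1+r)^1 + D_2/(1+r)^2 + D_3/(1+r)^3 + TV/(1+r)^3
    = 244144.44444 + 272175.84362 + 303425.66270 + 7498948.52111 = 8318694.47188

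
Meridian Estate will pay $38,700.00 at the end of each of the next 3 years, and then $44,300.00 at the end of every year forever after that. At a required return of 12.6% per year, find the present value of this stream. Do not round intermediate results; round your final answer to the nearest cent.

PV of 3-year annuity: $38,700.00 × [1 − (1+0.126)^−3] / 0.126 = 92000.83398
Perpetuity value at year 3: $44,300.00 / 0.126 = 351587.30159
PV of perpetuity: 351587.30159 / (1+0.126)^3 = 246273.68543
Total PV = 92000.83398 + 246273.68543 = 338274.51941

$338274.52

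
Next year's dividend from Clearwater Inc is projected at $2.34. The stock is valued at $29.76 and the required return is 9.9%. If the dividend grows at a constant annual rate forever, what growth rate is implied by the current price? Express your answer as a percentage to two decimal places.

P = D₁/(r−g) ⇒ g = r − D₁/P = 0.099 − $2.34/$29.76 = 0.020371

2.04%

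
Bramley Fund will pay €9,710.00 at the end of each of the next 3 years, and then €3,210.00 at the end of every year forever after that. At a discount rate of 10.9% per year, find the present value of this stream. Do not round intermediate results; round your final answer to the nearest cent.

€45361.35

PV of 3-year annuity: €9,710.00 × [1 − (1+0.109)^−3] / 0.109 = 23769.80026
Perpetuity value at year 3: €3,210.00 / 0.109 = 29449.54128
PV of perpetuity: 29449.54128 / (1+0.109)^3 = 21591.55376
Total PV = 23769.80026 + 21591.55376 = 45361.35402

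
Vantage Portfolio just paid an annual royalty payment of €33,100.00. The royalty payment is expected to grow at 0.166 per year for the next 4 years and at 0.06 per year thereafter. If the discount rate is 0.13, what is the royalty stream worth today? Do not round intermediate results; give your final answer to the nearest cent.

D_1 = 38594.60000
D_2 = 45001.30360
D_3 = 52471.52000
D_4 = 61181.79232
Terminal value at year 4: TV = D_4×(1+g_2)/(r−g_2) = 64852.69986/0.07 = 926467.14080
P_0 = D_1/(1+r)^1 + D_2/(1+r)^2 + D_3/(1+r)^3 + D_4/(1+r)^4 + TV/(1+r)^4
    = 34154.51327 + 35242.62166 + 36365.39545 + 37523.93902 + 568219.64803 = 711506.11744

€711506.12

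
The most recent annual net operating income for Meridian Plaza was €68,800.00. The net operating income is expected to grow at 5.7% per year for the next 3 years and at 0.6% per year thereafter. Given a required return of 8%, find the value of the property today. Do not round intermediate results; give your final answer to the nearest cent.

€1074548.89

D_1 = 72721.60000
D_2 = 76866.73120
D_3 = 81248.13488
Terminal value at year 3: TV = D_3×(1+g_2)/(r−g_2) = 81735.62369/0.074 = 1104535.45524
P_0 = D_1/(1+r)^1 + D_2/(1+r)^2 + D_3/(1+r)^3 + TV/(1+r)^3
    = 67334.81481 + 65900.83265 + 64497.38899 + 876815.85572 = 1074548.89217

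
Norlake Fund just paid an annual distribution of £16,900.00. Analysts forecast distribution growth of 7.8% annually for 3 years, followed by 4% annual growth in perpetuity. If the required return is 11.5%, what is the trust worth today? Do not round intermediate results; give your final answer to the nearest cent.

D_1 = 18218.20000
D_2 = 19639.21960
D_3 = 21171.07873
Terminal value at year 3: TV = D_3×(1+g_2)/(r−g_2) = 22017.92188/0.075 = 293572.29171
P_0 = D_1/(1+r)^1 + D_2/(1+r)^2 + D_3/(1+r)^3 + TV/(1+r)^3
    = 16339.19283 + 15796.99540 + 15272.79017 + 211782.69031 = 259191.66870

£259191.67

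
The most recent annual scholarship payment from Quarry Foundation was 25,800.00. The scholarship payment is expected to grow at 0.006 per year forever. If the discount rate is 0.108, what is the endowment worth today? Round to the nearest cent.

254458.82

D₁ = D₀ × (1 + g) = 25,800.00 × 1.006 = 25,954.8000
Growing perpetuity: P = D₁ / (r − g) = 25,954.8000 / (0.108 − 0.006) = 254,458.82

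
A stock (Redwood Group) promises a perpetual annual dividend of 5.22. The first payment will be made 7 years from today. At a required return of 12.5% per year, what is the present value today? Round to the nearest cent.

20.60

Value at end of year 6: C / r = 5.22 / 0.125 = 41.7600
Discount to today: PV = 41.7600 / (1 + 0.125)^6 = 41.7600 / 2.027287 = 20.60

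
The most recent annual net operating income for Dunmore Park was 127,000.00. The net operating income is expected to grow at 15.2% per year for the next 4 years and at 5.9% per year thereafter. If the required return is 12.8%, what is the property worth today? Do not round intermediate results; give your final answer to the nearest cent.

2656033.16

D_1 = 146304.00000
D_2 = 168542.20800
D_3 = 194160.62362
D_4 = 223673.03841
Terminal value at year 4: TV = D_4×(1+g_2)/(r−g_2) = 236869.74767/0.069 = 3432894.89379
P_0 = D_1/(1+r)^1 + D_2/(1+r)^2 + D_3/(1+r)^3 + D_4/(1+r)^4 + TV/(1+r)^4
    = 129702.12766 + 132461.74740 + 135280.08245 + 138158.38207 + 2120430.82054 = 2656033.16011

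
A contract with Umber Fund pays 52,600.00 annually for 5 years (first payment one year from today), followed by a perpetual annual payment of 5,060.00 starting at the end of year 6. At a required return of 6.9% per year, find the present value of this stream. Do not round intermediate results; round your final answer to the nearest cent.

268779.75

PV of 5-year annuity: 52,600.00 × [1 − (1+0.069)^−5] / 0.069 = 216249.08016
Perpetuity value at year 5: 5,060.00 / 0.069 = 73333.33333
PV of perpetuity: 73333.33333 / (1+0.069)^5 = 52530.66517
Total PV = 216249.08016 + 52530.66517 = 268779.74533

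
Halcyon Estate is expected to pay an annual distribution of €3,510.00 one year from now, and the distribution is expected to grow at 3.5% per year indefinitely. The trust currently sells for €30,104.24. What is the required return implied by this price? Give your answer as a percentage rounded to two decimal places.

15.16%

P = D₁/(r − g) ⇒ r = D₁/P + g = €3,510.0000/€30,104.24 + 0.035 = 0.116595 + 0.035 = 0.151595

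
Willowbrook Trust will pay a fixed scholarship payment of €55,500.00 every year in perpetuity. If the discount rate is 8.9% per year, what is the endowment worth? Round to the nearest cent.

€623595.51

Level perpetuity: PV = C / r = €55,500.00 / 0.089 = €623,595.51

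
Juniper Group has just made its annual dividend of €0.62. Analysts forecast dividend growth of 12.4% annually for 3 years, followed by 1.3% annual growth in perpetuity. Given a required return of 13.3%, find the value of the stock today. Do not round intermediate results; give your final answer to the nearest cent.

D_1 = 0.69688
D_2 = 0.78329
D_3 = 0.88042
Terminal value at year 3: TV = D_3×(1+g_2)/(r−g_2) = 0.89187/0.12 = 7.43222
P_0 = D_1/(1+r)^1 + D_2/(1+r)^2 + D_3/(1+r)^3 + TV/(1+r)^3
    = 0.61508 + 0.61019 + 0.60534 + 5.11010 = 6.94070

€6.94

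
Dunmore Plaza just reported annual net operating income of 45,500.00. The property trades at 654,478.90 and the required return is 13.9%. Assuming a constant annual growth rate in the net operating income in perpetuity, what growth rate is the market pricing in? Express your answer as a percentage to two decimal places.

6.50%

P = D₀(1+g)/(r−g) ⇒ P(r−g) = D₀(1+g) ⇒ g(P+D₀) = P·r − D₀
g = (P·r − D₀)/(P + D₀) = (654,478.90×0.139 − 45,500.00) / (654,478.90 + 45,500.00) = 0.064963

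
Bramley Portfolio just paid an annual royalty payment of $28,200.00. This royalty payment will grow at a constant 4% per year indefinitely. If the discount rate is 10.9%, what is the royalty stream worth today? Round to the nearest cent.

$425043.48

D₁ = D₀ × (1 + g) = $28,200.00 × 1.04 = $29,328.0000
Growing perpetuity: P = D₁ / (r − g) = $29,328.0000 / (0.109 − 0.04) = $425,043.48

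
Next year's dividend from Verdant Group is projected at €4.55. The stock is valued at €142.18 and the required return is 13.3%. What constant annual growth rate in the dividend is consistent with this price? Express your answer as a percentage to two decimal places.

10.10%

P = D₁/(r−g) ⇒ g = r − D₁/P = 0.133 − €4.55/€142.18 = 0.100998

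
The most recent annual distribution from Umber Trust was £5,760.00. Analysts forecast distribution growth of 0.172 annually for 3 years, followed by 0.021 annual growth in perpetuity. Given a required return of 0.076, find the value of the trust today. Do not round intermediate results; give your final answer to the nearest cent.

£158726.57

D_1 = 6750.72000
D_2 = 7911.84384
D_3 = 9272.68098
Terminal value at year 3: TV = D_3×(1+g_2)/(r−g_2) = 9467.40728/0.055 = 172134.67784
P_0 = D_1/(1+r)^1 + D_2/(1+r)^2 + D_3/(1+r)^3 + TV/(1+r)^3
    = 6273.90335 + 6833.65680 + 7443.35109 + 138175.66299 = 158726.57423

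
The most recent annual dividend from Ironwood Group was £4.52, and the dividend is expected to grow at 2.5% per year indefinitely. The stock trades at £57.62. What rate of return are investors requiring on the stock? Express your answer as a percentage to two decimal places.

10.54%

D₁ = £4.52 × 1.025 = £4.6330
P = D₁/(r − g) ⇒ r = D₁/P + g = £4.6330/£57.62 + 0.025 = 0.080406 + 0.025 = 0.105406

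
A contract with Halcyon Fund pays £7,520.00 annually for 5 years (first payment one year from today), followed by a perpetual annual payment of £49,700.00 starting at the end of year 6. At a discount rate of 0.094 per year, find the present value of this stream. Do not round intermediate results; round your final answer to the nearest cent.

PV of 5-year annuity: £7,520.00 × [1 − (1+0.094)^−5] / 0.094 = 28949.10304
Perpetuity value at year 5: £49,700.00 / 0.094 = 528723.40426
PV of perpetuity: 528723.40426 / (1+0.094)^5 = 337397.55038
Total PV = 28949.10304 + 337397.55038 = 366346.65343

£366346.65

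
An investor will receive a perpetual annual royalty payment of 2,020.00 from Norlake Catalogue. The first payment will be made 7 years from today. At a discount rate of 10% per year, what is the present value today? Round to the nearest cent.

11402.37

Value at end of year 6: C / r = 2,020.00 / 0.1 = 20,200.0000
Discount to today: PV = 20,200.0000 / (1 + 0.1)^6 = 20,200.0000 / 1.771561 = 11,402.37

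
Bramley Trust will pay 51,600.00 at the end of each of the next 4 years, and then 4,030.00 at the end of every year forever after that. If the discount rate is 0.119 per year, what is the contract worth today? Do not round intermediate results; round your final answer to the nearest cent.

178657.09

PV of 4-year annuity: 51,600.00 × [1 − (1+0.119)^−4] / 0.119 = 157057.88540
Perpetuity value at year 4: 4,030.00 / 0.119 = 33865.54622
PV of perpetuity: 33865.54622 / (1+0.119)^4 = 21599.20362
Total PV = 157057.88540 + 21599.20362 = 178657.08901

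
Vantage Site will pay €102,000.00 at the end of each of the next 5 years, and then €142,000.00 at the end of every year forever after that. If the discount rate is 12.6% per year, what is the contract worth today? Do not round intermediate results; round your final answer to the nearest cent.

€984910.85

PV of 5-year annuity: €102,000.00 × [1 − (1+0.126)^−5] / 0.126 = 362286.86262
Perpetuity value at year 5: €142,000.00 / 0.126 = 1126984.12698
PV of perpetuity: 1126984.12698 / (1+0.126)^5 = 622623.98490
Total PV = 362286.86262 + 622623.98490 = 984910.84753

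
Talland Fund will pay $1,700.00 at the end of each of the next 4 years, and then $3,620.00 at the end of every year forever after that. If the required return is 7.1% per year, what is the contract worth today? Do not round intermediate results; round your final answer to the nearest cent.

$44497.12

PV of 4-year annuity: $1,700.00 × [1 − (1+0.071)^−4] / 0.071 = 5745.28365
Perpetuity value at year 4: $3,620.00 / 0.071 = 50985.91549
PV of perpetuity: 50985.91549 / (1+0.071)^4 = 38751.84091
Total PV = 5745.28365 + 38751.84091 = 44497.12455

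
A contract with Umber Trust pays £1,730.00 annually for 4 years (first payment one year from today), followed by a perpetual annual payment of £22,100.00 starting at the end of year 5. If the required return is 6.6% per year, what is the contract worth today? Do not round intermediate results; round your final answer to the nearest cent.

£265223.33

PV of 4-year annuity: £1,730.00 × [1 − (1+0.066)^−4] / 0.066 = 5913.18173
Perpetuity value at year 4: £22,100.00 / 0.066 = 334848.48485
PV of perpetuity: 334848.48485 / (1+0.066)^4 = 259310.15178
Total PV = 5913.18173 + 259310.15178 = 265223.33351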